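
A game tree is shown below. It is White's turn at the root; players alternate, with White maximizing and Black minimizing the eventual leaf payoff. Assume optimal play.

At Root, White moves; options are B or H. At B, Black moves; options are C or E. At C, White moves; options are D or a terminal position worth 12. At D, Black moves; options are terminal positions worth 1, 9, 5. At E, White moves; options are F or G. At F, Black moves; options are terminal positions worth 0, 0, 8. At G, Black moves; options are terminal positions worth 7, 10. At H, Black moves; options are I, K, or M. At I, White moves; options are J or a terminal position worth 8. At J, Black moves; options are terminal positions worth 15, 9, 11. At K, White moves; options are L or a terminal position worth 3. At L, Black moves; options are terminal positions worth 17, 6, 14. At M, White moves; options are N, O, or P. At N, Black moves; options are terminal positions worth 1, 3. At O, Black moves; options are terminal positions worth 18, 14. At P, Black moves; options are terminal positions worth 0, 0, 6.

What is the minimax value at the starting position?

D (Black): min(1, 9, 5) = 1
C (White): max(1, 12) = 12
F (Black): min(0, 0, 8) = 0
G (Black): min(7, 10) = 7
E (White): max(0, 7) = 7
B (Black): min(12, 7) = 7
J (Black): min(15, 9, 11) = 9
I (White): max(9, 8) = 9
L (Black): min(17, 6, 14) = 6
K (White): max(6, 3) = 6
N (Black): min(1, 3) = 1
O (Black): min(18, 14) = 14
P (Black): min(0, 0, 6) = 0
M (White): max(1, 14, 0) = 14
H (Black): min(9, 6, 14) = 6
Root (White): max(7, 6) = 7

7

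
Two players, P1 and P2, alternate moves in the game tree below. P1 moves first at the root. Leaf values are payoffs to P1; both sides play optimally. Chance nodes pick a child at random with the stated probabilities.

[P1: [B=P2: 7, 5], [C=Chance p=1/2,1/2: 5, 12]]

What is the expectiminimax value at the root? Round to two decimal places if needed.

B (P2): min(7, 5) = 5
C (Chance): 1/2·5 + 1/2·12 = 8.5
Root (P1): max(5, 8.5) = 8.5

8.5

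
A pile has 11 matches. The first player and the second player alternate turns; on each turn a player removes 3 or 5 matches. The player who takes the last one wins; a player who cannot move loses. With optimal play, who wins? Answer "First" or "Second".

First

i:   0  1  2  3  4  5  6  7  8  9 10 11
     L  L  L  W  W  W  W  W  L  L  L  W
Position 11 is W, so the first player wins.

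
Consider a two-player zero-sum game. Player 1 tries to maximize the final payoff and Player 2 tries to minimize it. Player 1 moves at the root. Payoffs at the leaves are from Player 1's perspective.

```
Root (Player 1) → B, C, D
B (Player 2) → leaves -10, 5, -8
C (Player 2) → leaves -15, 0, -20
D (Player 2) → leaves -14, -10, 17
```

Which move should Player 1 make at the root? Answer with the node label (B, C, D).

B (Player 2): min(-10, 5, -8) = -10
C (Player 2): min(-15, 0, -20) = -20
D (Player 2): min(-14, -10, 17) = -14
Root (Player 1): max(-10, -20, -14) = -10
Player 1 picks the child with the highest value: B (value -10).

B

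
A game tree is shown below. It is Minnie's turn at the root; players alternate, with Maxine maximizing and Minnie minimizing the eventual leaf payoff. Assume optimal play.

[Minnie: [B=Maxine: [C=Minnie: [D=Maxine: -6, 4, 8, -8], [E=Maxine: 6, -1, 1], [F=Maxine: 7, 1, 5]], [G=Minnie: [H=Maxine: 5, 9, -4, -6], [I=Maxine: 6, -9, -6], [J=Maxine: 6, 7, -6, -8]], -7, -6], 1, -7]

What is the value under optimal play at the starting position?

-7

D (Maxine): max(-6, 4, 8, -8) = 8
E (Maxine): max(6, -1, 1) = 6
F (Maxine): max(7, 1, 5) = 7
C (Minnie): min(8, 6, 7) = 6
H (Maxine): max(5, 9, -4, -6) = 9
I (Maxine): max(6, -9, -6) = 6
J (Maxine): max(6, 7, -6, -8) = 7
G (Minnie): min(9, 6, 7) = 6
B (Maxine): max(6, 6, -7, -6) = 6
Root (Minnie): min(6, 1, -7) = -7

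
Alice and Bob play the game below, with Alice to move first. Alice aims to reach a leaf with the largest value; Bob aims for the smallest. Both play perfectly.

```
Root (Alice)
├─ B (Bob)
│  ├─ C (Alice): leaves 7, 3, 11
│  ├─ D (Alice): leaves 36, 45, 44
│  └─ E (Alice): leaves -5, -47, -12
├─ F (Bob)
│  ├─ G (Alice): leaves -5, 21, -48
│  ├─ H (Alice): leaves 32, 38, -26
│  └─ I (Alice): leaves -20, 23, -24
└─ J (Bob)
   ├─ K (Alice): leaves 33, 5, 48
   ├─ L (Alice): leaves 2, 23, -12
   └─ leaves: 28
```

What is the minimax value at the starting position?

C (Alice): max(7, 3, 11) = 11
D (Alice): max(36, 45, 44) = 45
E (Alice): max(-5, -47, -12) = -5
B (Bob): min(11, 45, -5) = -5
G (Alice): max(-5, 21, -48) = 21
H (Alice): max(32, 38, -26) = 38
I (Alice): max(-20, 23, -24) = 23
F (Bob): min(21, 38, 23) = 21
K (Alice): max(33, 5, 48) = 48
L (Alice): max(2, 23, -12) = 23
J (Bob): min(48, 23, 28) = 23
Root (Alice): max(-5, 21, 23) = 23

23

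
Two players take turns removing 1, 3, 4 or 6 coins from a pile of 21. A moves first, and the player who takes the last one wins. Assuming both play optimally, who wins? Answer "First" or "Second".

Second

Mark each pile size as W (mover wins) or L (mover loses):
i:   0  1  2  3  4  5  6  7  8  9 10 11 12 13 14 15 16 17 18 19 20 21
     L  W  L  W  W  W  W  L  W  L  W  W  W  W  L  W  L  W  W  W  W  L
Position 21 is L, so the second player wins.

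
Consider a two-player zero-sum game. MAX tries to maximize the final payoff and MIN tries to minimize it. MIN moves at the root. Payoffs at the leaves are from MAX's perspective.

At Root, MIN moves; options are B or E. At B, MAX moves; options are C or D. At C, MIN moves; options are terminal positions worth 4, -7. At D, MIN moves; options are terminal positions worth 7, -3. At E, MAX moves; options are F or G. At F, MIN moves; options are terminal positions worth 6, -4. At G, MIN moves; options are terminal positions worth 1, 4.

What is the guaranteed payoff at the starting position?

C (MIN): min(4, -7) = -7
D (MIN): min(7, -3) = -3
B (MAX): max(-7, -3) = -3
F (MIN): min(6, -4) = -4
G (MIN): min(1, 4) = 1
E (MAX): max(-4, 1) = 1
Root (MIN): min(-3, 1) = -3

-3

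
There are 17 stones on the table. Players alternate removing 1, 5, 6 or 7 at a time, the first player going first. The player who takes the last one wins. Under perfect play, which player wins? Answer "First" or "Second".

Mark each pile size as W (mover wins) or L (mover loses):
i:   0  1  2  3  4  5  6  7  8  9 10 11 12 13 14 15 16 17
     L  W  L  W  L  W  W  W  W  W  W  W  L  W  L  W  L  W
Position 17 is W, so the first player wins.

First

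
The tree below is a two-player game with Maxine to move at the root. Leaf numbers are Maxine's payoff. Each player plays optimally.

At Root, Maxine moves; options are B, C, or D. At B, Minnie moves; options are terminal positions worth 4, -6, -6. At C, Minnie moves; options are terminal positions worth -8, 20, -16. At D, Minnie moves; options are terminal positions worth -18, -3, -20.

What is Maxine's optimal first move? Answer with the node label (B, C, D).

B

B (Minnie): min(4, -6, -6) = -6
C (Minnie): min(-8, 20, -16) = -16
D (Minnie): min(-18, -3, -20) = -20
Root (Maxine): max(-6, -16, -20) = -6
Maxine picks the child with the highest value: B (value -6).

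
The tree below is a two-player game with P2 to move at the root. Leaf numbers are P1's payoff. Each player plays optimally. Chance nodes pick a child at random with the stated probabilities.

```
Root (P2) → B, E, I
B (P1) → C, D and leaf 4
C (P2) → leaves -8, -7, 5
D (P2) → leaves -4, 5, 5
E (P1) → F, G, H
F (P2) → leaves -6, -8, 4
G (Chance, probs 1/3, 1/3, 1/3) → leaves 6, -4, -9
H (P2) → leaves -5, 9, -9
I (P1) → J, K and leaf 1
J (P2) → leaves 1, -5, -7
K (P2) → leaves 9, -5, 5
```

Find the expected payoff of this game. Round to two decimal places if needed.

C (P2): min(-8, -7, 5) = -8
D (P2): min(-4, 5, 5) = -4
B (P1): max(-8, -4, 4) = 4
F (P2): min(-6, -8, 4) = -8
G (Chance): 1/3·6 + 1/3·-4 + 1/3·-9 = -2.33
H (P2): min(-5, 9, -9) = -9
E (P1): max(-8, -2.33, -9) = -2.33
J (P2): min(1, -5, -7) = -7
K (P2): min(9, -5, 5) = -5
I (P1): max(-7, -5, 1) = 1
Root (P2): min(4, -2.33, 1) = -2.33

-2.33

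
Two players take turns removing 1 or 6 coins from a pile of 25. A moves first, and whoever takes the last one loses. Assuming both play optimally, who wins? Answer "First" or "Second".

W/L table (W = player to move can force a win):
i:   0  1  2  3  4  5  6  7  8  9 10 11 12 13 14 15 16 17 18 19 20 21 22 23 24 25
     W  L  W  L  W  L  W  W  L  W  L  W  L  W  W  L  W  L  W  L  W  W  L  W  L  W
Position 25 is W, so the first player wins.

First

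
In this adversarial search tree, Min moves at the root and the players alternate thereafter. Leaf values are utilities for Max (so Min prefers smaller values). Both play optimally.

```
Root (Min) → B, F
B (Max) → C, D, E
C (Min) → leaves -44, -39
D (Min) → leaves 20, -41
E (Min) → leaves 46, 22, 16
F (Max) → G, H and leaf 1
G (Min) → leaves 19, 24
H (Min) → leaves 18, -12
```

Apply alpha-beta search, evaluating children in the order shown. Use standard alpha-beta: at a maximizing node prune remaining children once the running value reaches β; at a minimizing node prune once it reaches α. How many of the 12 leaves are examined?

C [α=-∞,β=+∞]: v=-44
D [α=-44,β=+∞]: v=-41
E [α=-41,β=+∞]: v=16
B [α=-∞,β=+∞]: v=16
G [α=-∞,β=16]: v=19
F [α=-∞,β=16]: v=19 after child 1 ≥ β → β-cutoff, skip 2
Root [α=-∞,β=+∞]: v=16
Leaves evaluated: 9 of 12.

9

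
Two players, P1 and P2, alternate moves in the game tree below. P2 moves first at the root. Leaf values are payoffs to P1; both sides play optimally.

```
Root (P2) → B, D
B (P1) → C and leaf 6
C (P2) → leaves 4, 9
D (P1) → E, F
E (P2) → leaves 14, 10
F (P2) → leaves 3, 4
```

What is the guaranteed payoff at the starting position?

6

C (P2): min(4, 9) = 4
B (P1): max(4, 6) = 6
E (P2): min(14, 10) = 10
F (P2): min(3, 4) = 3
D (P1): max(10, 3) = 10
Root (P2): min(6, 10) = 6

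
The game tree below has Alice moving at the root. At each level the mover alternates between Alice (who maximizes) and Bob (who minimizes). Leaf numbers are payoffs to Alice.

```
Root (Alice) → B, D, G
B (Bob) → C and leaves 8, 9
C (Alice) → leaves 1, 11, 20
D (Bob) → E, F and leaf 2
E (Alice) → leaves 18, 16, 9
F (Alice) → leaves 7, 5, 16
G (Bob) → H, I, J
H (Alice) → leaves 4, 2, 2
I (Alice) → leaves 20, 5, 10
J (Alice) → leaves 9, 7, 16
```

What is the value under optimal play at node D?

2

E: max(18, 16, 9) = 18
F: max(7, 5, 16) = 16
D: min(18, 16, 2) = 2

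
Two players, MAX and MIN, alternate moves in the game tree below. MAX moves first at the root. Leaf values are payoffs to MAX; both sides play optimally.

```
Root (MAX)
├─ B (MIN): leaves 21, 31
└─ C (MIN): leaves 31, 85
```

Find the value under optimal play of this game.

B (MIN): min(21, 31) = 21
C (MIN): min(31, 85) = 31
Root (MAX): max(21, 31) = 31

31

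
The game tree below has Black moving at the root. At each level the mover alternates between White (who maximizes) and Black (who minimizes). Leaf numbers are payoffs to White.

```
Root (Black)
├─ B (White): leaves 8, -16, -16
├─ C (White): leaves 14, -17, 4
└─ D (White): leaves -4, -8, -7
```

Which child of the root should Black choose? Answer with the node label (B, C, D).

B (White): max(8, -16, -16) = 8
C (White): max(14, -17, 4) = 14
D (White): max(-4, -8, -7) = -4
Root (Black): min(8, 14, -4) = -4
Black picks the child with the lowest value: D (value -4).

D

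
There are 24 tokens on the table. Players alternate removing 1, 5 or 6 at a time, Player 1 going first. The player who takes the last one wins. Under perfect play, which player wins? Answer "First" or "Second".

Second

W/L table (W = player to move can force a win):
i:   0  1  2  3  4  5  6  7  8  9 10 11 12 13 14 15 16 17 18 19 20 21 22 23 24
     L  W  L  W  L  W  W  W  W  W  W  L  W  L  W  L  W  W  W  W  W  W  L  W  L
Position 24 is L, so the second player wins.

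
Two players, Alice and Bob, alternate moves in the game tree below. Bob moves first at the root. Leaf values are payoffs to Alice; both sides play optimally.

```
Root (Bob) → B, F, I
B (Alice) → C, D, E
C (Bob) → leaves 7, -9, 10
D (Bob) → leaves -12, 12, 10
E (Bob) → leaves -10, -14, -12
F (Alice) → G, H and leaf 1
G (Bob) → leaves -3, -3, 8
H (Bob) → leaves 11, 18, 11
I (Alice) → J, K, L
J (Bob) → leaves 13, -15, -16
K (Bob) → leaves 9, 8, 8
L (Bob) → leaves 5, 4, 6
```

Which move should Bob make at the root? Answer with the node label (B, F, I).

C (Bob): min(7, -9, 10) = -9
D (Bob): min(-12, 12, 10) = -12
E (Bob): min(-10, -14, -12) = -14
B (Alice): max(-9, -12, -14) = -9
G (Bob): min(-3, -3, 8) = -3
H (Bob): min(11, 18, 11) = 11
F (Alice): max(-3, 11, 1) = 11
J (Bob): min(13, -15, -16) = -16
K (Bob): min(9, 8, 8) = 8
L (Bob): min(5, 4, 6) = 4
I (Alice): max(-16, 8, 4) = 8
Root (Bob): min(-9, 11, 8) = -9
Bob picks the child with the lowest value: B (value -9).

B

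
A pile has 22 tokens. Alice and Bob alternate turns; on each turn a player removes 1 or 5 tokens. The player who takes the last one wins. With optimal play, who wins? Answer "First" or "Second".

Second

W/L table (W = player to move can force a win):
i:   0  1  2  3  4  5  6  7  8  9 10 11 12 13 14 15 16 17 18 19 20 21 22
     L  W  L  W  L  W  L  W  L  W  L  W  L  W  L  W  L  W  L  W  L  W  L
Position 22 is L, so the second player wins.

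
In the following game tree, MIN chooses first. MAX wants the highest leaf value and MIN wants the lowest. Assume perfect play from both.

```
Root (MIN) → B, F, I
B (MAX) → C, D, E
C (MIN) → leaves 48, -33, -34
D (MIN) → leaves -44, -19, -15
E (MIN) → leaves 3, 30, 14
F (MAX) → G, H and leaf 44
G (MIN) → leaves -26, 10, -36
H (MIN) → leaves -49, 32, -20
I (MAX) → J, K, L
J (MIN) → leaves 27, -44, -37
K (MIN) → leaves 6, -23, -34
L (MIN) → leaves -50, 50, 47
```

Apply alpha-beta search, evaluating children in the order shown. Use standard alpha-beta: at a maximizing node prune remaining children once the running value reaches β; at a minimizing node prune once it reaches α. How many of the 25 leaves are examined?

C [α=-∞,β=+∞]: v=-34
D [α=-34,β=+∞]: v=-44 after child 1 ≤ α → α-cutoff, skip 2
E [α=-34,β=+∞]: v=3
B [α=-∞,β=+∞]: v=3
G [α=-∞,β=3]: v=-36
H [α=-36,β=3]: v=-49 after child 1 ≤ α → α-cutoff, skip 2
F [α=-∞,β=3]: v=44
J [α=-∞,β=3]: v=-44
K [α=-44,β=3]: v=-34
L [α=-34,β=3]: v=-50 after child 1 ≤ α → α-cutoff, skip 2
I [α=-∞,β=3]: v=-34
Root [α=-∞,β=+∞]: v=-34
Leaves evaluated: 19 of 25.

19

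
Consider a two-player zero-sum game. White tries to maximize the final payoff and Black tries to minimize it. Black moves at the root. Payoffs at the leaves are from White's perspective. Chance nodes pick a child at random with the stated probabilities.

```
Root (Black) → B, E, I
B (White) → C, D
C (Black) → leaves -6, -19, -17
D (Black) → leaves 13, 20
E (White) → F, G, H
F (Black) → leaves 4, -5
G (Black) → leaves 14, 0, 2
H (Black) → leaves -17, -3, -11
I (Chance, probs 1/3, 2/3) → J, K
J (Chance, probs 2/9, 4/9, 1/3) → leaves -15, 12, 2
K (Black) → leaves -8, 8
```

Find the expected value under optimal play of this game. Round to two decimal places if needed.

C (Black): min(-6, -19, -17) = -19
D (Black): min(13, 20) = 13
B (White): max(-19, 13) = 13
F (Black): min(4, -5) = -5
G (Black): min(14, 0, 2) = 0
H (Black): min(-17, -3, -11) = -17
E (White): max(-5, 0, -17) = 0
J (Chance): 2/9·-15 + 4/9·12 + 1/3·2 = 2.67
K (Black): min(-8, 8) = -8
I (Chance): 1/3·2.67 + 2/3·-8 = -4.44
Root (Black): min(13, 0, -4.44) = -4.44

-4.44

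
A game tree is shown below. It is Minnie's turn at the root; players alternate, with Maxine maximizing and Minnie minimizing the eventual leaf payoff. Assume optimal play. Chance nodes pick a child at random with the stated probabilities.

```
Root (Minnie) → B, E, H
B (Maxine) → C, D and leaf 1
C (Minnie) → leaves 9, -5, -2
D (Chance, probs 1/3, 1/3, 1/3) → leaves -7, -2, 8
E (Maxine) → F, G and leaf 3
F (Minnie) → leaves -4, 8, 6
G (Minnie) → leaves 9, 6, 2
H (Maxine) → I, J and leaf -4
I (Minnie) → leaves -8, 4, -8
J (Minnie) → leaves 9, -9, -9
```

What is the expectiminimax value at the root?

C (Minnie): min(9, -5, -2) = -5
D (Chance): 1/3·-7 + 1/3·-2 + 1/3·8 = -0.33
B (Maxine): max(-5, -0.33, 1) = 1
F (Minnie): min(-4, 8, 6) = -4
G (Minnie): min(9, 6, 2) = 2
E (Maxine): max(-4, 2, 3) = 3
I (Minnie): min(-8, 4, -8) = -8
J (Minnie): min(9, -9, -9) = -9
H (Maxine): max(-8, -9, -4) = -4
Root (Minnie): min(1, 3, -4) = -4

-4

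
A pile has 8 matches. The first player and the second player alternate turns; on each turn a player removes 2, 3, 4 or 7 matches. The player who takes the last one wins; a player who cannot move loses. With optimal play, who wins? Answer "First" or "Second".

First

Positions where the player to move wins (W) vs loses (L):
i:   0  1  2  3  4  5  6  7  8
     L  L  W  W  W  W  L  W  W
Position 8 is W, so the first player wins.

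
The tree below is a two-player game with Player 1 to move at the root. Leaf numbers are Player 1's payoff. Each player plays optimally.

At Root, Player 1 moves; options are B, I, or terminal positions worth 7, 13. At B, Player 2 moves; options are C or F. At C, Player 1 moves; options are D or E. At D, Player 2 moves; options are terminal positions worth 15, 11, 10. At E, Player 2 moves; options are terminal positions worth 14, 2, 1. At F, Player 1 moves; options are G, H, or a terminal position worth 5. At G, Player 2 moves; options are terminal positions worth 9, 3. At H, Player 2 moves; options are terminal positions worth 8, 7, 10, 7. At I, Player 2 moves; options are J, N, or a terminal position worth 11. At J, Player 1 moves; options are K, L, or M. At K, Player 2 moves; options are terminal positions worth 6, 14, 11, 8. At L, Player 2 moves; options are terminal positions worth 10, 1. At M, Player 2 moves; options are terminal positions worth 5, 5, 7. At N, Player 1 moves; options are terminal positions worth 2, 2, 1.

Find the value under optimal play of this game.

13

D (Player 2): min(15, 11, 10) = 10
E (Player 2): min(14, 2, 1) = 1
C (Player 1): max(10, 1) = 10
G (Player 2): min(9, 3) = 3
H (Player 2): min(8, 7, 10, 7) = 7
F (Player 1): max(3, 7, 5) = 7
B (Player 2): min(10, 7) = 7
K (Player 2): min(6, 14, 11, 8) = 6
L (Player 2): min(10, 1) = 1
M (Player 2): min(5, 5, 7) = 5
J (Player 1): max(6, 1, 5) = 6
N (Player 1): max(2, 2, 1) = 2
I (Player 2): min(6, 2, 11) = 2
Root (Player 1): max(7, 2, 7, 13) = 13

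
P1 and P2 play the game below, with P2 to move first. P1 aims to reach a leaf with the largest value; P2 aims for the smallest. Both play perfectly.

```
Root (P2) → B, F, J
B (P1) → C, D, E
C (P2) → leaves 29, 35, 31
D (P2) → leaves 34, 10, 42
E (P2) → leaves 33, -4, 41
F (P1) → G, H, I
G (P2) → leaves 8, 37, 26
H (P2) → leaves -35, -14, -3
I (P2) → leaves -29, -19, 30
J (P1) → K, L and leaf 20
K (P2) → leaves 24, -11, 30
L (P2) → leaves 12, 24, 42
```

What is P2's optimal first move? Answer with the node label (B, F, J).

C (P2): min(29, 35, 31) = 29
D (P2): min(34, 10, 42) = 10
E (P2): min(33, -4, 41) = -4
B (P1): max(29, 10, -4) = 29
G (P2): min(8, 37, 26) = 8
H (P2): min(-35, -14, -3) = -35
I (P2): min(-29, -19, 30) = -29
F (P1): max(8, -35, -29) = 8
K (P2): min(24, -11, 30) = -11
L (P2): min(12, 24, 42) = 12
J (P1): max(-11, 12, 20) = 20
Root (P2): min(29, 8, 20) = 8
P2 picks the child with the lowest value: F (value 8).

F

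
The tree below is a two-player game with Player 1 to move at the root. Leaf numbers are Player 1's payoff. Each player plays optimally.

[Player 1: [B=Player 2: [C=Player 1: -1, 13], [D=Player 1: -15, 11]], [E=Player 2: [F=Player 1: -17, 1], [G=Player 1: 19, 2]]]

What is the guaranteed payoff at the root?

11

C (Player 1): max(-1, 13) = 13
D (Player 1): max(-15, 11) = 11
B (Player 2): min(13, 11) = 11
F (Player 1): max(-17, 1) = 1
G (Player 1): max(19, 2) = 19
E (Player 2): min(1, 19) = 1
Root (Player 1): max(11, 1) = 11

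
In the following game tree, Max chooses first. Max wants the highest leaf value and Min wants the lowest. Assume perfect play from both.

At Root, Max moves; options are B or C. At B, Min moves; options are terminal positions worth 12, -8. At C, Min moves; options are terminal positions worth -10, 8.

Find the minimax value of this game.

-8

B (Min): min(12, -8) = -8
C (Min): min(-10, 8) = -10
Root (Max): max(-8, -10) = -8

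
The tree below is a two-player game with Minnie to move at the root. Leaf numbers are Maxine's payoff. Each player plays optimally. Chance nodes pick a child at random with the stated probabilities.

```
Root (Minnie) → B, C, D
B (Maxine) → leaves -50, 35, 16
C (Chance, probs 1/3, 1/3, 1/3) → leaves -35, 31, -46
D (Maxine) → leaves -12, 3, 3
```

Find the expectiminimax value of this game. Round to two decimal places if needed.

-16.67

B (Maxine): max(-50, 35, 16) = 35
C (Chance): 1/3·-35 + 1/3·31 + 1/3·-46 = -16.67
D (Maxine): max(-12, 3, 3) = 3
Root (Minnie): min(35, -16.67, 3) = -16.67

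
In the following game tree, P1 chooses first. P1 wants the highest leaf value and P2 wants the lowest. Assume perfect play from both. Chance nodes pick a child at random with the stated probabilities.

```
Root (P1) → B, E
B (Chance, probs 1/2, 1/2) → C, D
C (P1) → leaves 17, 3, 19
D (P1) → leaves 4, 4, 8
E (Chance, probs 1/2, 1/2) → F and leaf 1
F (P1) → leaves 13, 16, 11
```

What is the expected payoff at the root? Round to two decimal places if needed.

13.5

C (P1): max(17, 3, 19) = 19
D (P1): max(4, 4, 8) = 8
B (Chance): 1/2·19 + 1/2·8 = 13.5
F (P1): max(13, 16, 11) = 16
E (Chance): 1/2·16 + 1/2·1 = 8.5
Root (P1): max(13.5, 8.5) = 13.5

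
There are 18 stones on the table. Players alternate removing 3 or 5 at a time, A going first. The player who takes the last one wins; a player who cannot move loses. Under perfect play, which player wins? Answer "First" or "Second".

i:   0  1  2  3  4  5  6  7  8  9 10 11 12 13 14 15 16 17 18
     L  L  L  W  W  W  W  W  L  L  L  W  W  W  W  W  L  L  L
Position 18 is L, so the second player wins.

Second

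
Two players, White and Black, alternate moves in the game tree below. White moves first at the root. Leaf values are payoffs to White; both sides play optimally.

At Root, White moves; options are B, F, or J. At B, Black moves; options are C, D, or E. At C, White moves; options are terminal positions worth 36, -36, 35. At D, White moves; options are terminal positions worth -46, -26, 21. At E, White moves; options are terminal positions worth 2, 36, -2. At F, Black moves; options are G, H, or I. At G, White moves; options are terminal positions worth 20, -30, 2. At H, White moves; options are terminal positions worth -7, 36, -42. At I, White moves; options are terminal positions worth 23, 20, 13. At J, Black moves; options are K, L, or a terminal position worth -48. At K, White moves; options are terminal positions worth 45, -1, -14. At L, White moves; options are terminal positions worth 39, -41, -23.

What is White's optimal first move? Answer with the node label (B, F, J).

C (White): max(36, -36, 35) = 36
D (White): max(-46, -26, 21) = 21
E (White): max(2, 36, -2) = 36
B (Black): min(36, 21, 36) = 21
G (White): max(20, -30, 2) = 20
H (White): max(-7, 36, -42) = 36
I (White): max(23, 20, 13) = 23
F (Black): min(20, 36, 23) = 20
K (White): max(45, -1, -14) = 45
L (White): max(39, -41, -23) = 39
J (Black): min(45, 39, -48) = -48
Root (White): max(21, 20, -48) = 21
White picks the child with the highest value: B (value 21).

B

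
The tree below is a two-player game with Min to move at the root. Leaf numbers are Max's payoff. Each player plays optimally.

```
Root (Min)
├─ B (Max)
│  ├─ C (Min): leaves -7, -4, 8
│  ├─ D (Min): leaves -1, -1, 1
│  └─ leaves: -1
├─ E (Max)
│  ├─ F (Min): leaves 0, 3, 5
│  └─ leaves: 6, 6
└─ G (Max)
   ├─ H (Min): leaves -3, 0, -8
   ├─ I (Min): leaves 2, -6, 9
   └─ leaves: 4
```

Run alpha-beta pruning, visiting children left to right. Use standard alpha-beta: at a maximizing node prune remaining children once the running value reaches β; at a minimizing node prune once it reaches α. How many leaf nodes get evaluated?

C [α=-∞,β=+∞]: v=-7
D [α=-7,β=+∞]: v=-1
B [α=-∞,β=+∞]: v=-1
F [α=-∞,β=-1]: v=0
E [α=-∞,β=-1]: v=0 after child 1 ≥ β → β-cutoff, skip 2
H [α=-∞,β=-1]: v=-8
I [α=-8,β=-1]: v=-6
G [α=-∞,β=-1]: v=4
Root [α=-∞,β=+∞]: v=-1
Leaves evaluated: 17 of 19.

17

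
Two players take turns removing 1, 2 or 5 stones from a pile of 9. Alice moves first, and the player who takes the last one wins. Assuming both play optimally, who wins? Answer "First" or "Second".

Positions where the player to move wins (W) vs loses (L):
i:   0  1  2  3  4  5  6  7  8  9
     L  W  W  L  W  W  L  W  W  L
Position 9 is L, so the second player wins.

Second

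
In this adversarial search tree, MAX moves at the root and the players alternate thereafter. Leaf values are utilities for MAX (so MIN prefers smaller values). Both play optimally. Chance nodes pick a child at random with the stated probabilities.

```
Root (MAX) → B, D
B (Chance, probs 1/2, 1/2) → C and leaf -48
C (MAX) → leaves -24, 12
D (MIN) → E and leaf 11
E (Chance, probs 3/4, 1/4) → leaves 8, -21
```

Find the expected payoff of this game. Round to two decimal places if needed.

0.75

C (MAX): max(-24, 12) = 12
B (Chance): 1/2·12 + 1/2·-48 = -18
E (Chance): 3/4·8 + 1/4·-21 = 0.75
D (MIN): min(0.75, 11) = 0.75
Root (MAX): max(-18, 0.75) = 0.75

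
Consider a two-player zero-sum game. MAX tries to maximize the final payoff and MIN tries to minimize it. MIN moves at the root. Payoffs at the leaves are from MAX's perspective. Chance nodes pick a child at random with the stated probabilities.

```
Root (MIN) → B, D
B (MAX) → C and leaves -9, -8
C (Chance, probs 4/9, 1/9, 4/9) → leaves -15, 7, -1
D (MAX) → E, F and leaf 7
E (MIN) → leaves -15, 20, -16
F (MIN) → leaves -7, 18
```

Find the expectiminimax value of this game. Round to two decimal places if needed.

-6.33

C (Chance): 4/9·-15 + 1/9·7 + 4/9·-1 = -6.33
B (MAX): max(-6.33, -9, -8) = -6.33
E (MIN): min(-15, 20, -16) = -16
F (MIN): min(-7, 18) = -7
D (MAX): max(-16, -7, 7) = 7
Root (MIN): min(-6.33, 7) = -6.33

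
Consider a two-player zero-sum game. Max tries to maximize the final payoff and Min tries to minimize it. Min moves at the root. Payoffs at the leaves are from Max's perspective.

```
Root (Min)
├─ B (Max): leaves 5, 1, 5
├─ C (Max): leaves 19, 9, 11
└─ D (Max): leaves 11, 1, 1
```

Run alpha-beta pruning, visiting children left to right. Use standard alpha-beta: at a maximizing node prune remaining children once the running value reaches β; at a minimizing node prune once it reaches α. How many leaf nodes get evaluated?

B [α=-∞,β=+∞]: v=5
C [α=-∞,β=5]: v=19 after child 1 ≥ β → β-cutoff, skip 2
D [α=-∞,β=5]: v=11 after child 1 ≥ β → β-cutoff, skip 2
Root [α=-∞,β=+∞]: v=5
Leaves evaluated: 5 of 9.

5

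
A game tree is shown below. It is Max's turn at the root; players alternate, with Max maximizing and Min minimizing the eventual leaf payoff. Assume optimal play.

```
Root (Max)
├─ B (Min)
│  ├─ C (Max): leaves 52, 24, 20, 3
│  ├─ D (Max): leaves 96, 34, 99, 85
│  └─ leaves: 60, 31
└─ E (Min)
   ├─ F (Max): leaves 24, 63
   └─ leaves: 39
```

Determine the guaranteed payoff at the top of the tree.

39

C (Max): max(52, 24, 20, 3) = 52
D (Max): max(96, 34, 99, 85) = 99
B (Min): min(52, 99, 60, 31) = 31
F (Max): max(24, 63) = 63
E (Min): min(63, 39) = 39
Root (Max): max(31, 39) = 39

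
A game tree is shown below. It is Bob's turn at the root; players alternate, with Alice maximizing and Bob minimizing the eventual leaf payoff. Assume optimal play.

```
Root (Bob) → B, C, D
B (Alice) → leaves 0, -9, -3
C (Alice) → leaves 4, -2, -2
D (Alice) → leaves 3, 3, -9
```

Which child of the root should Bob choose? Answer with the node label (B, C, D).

B (Alice): max(0, -9, -3) = 0
C (Alice): max(4, -2, -2) = 4
D (Alice): max(3, 3, -9) = 3
Root (Bob): min(0, 4, 3) = 0
Bob picks the child with the lowest value: B (value 0).

B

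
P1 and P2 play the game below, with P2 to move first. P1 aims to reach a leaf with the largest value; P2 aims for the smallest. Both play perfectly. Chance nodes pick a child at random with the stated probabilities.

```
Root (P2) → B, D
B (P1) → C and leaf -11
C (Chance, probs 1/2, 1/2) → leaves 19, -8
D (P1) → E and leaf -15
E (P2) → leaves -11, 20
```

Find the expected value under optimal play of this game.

C (Chance): 1/2·19 + 1/2·-8 = 5.5
B (P1): max(5.5, -11) = 5.5
E (P2): min(-11, 20) = -11
D (P1): max(-11, -15) = -11
Root (P2): min(5.5, -11) = -11

-11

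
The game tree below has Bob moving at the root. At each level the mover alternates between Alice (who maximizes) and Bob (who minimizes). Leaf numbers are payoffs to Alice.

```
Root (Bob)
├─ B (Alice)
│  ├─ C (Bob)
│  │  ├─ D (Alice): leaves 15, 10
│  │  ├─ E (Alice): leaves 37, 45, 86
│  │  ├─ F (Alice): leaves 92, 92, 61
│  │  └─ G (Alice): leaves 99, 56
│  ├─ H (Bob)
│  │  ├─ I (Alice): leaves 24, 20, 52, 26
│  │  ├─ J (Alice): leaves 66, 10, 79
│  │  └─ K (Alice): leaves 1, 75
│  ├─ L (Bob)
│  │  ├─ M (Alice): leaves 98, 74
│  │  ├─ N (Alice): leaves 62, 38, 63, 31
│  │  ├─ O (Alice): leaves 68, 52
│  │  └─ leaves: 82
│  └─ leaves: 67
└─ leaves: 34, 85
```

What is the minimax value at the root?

34

D (Alice): max(15, 10) = 15
E (Alice): max(37, 45, 86) = 86
F (Alice): max(92, 92, 61) = 92
G (Alice): max(99, 56) = 99
C (Bob): min(15, 86, 92, 99) = 15
I (Alice): max(24, 20, 52, 26) = 52
J (Alice): max(66, 10, 79) = 79
K (Alice): max(1, 75) = 75
H (Bob): min(52, 79, 75) = 52
M (Alice): max(98, 74) = 98
N (Alice): max(62, 38, 63, 31) = 63
O (Alice): max(68, 52) = 68
L (Bob): min(98, 63, 68, 82) = 63
B (Alice): max(15, 52, 63, 67) = 67
Root (Bob): min(67, 34, 85) = 34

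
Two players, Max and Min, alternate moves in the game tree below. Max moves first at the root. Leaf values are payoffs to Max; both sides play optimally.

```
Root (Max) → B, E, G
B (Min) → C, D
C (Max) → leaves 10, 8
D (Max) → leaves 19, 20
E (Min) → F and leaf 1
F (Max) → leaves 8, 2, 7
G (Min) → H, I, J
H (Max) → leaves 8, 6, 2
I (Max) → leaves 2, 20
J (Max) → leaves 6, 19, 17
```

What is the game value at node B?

C: max(10, 8) = 10
D: max(19, 20) = 20
B: min(10, 20) = 10

10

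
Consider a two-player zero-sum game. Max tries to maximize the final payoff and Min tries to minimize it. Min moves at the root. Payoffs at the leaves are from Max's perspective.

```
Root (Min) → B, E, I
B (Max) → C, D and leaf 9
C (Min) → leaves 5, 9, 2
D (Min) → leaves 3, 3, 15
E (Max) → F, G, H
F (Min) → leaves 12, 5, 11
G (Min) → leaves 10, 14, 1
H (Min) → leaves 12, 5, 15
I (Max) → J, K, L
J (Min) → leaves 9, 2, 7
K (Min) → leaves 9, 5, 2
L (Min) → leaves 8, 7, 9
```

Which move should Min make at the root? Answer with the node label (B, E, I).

C (Min): min(5, 9, 2) = 2
D (Min): min(3, 3, 15) = 3
B (Max): max(2, 3, 9) = 9
F (Min): min(12, 5, 11) = 5
G (Min): min(10, 14, 1) = 1
H (Min): min(12, 5, 15) = 5
E (Max): max(5, 1, 5) = 5
J (Min): min(9, 2, 7) = 2
K (Min): min(9, 5, 2) = 2
L (Min): min(8, 7, 9) = 7
I (Max): max(2, 2, 7) = 7
Root (Min): min(9, 5, 7) = 5
Min picks the child with the lowest value: E (value 5).

E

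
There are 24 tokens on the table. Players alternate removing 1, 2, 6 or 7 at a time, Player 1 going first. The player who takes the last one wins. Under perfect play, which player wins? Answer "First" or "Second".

Second

Positions where the player to move wins (W) vs loses (L):
i:   0  1  2  3  4  5  6  7  8  9 10 11 12 13 14 15 16 17 18 19 20 21 22 23 24
     L  W  W  L  W  W  W  W  L  W  W  L  W  W  W  W  L  W  W  L  W  W  W  W  L
Position 24 is L, so the second player wins.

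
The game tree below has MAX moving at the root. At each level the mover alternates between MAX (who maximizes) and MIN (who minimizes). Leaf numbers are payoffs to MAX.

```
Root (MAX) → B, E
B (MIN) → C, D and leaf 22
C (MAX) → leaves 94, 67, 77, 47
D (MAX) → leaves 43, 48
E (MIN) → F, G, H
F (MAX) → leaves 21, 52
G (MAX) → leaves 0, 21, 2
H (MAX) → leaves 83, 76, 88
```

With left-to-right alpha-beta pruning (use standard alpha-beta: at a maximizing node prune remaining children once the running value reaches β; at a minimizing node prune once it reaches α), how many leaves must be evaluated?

12

C [α=-∞,β=+∞]: v=94
D [α=-∞,β=94]: v=48
B [α=-∞,β=+∞]: v=22
F [α=22,β=+∞]: v=52
G [α=22,β=52]: v=21
E [α=22,β=+∞]: v=21 after child 2 ≤ α → α-cutoff, skip 1
Root [α=-∞,β=+∞]: v=22
Leaves evaluated: 12 of 15.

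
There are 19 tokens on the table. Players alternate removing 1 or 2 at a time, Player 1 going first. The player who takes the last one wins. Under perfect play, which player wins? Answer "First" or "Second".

Positions where the player to move wins (W) vs loses (L):
i:   0  1  2  3  4  5  6  7  8  9 10 11 12 13 14 15 16 17 18 19
     L  W  W  L  W  W  L  W  W  L  W  W  L  W  W  L  W  W  L  W
Position 19 is W, so the first player wins.

First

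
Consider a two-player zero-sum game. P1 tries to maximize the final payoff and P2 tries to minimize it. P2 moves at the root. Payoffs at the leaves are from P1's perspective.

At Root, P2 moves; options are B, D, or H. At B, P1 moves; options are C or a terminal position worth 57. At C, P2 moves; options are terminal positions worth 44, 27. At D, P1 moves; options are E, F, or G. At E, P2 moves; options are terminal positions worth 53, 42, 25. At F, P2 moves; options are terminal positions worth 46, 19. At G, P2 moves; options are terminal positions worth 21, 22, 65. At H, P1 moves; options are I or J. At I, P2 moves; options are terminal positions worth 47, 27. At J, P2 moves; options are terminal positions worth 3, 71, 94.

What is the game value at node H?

27

I: min(47, 27) = 27
J: min(3, 71, 94) = 3
H: max(27, 3) = 27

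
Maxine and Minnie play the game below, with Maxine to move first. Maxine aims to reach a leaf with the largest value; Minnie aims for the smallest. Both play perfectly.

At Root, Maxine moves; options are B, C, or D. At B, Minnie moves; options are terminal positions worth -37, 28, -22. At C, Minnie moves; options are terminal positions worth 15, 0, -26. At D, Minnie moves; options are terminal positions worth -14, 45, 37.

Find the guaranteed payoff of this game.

-14

B (Minnie): min(-37, 28, -22) = -37
C (Minnie): min(15, 0, -26) = -26
D (Minnie): min(-14, 45, 37) = -14
Root (Maxine): max(-37, -26, -14) = -14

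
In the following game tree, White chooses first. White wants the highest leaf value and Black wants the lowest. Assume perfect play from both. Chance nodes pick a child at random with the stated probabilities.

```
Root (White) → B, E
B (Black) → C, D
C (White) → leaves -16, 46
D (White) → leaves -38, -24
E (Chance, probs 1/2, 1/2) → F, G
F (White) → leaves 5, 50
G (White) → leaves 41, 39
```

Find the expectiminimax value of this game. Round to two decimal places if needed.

C (White): max(-16, 46) = 46
D (White): max(-38, -24) = -24
B (Black): min(46, -24) = -24
F (White): max(5, 50) = 50
G (White): max(41, 39) = 41
E (Chance): 1/2·50 + 1/2·41 = 45.5
Root (White): max(-24, 45.5) = 45.5

45.5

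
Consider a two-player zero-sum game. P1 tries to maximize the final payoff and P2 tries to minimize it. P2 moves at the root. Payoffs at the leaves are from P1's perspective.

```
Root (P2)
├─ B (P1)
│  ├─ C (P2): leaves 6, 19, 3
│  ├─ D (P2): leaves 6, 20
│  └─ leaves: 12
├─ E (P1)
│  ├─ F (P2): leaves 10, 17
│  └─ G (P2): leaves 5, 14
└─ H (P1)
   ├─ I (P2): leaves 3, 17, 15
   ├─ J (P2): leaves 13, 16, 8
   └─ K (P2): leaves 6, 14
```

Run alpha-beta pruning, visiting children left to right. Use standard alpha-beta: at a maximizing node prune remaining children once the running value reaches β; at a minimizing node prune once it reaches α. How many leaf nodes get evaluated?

16

C [α=-∞,β=+∞]: v=3
D [α=3,β=+∞]: v=6
B [α=-∞,β=+∞]: v=12
F [α=-∞,β=12]: v=10
G [α=10,β=12]: v=5 after child 1 ≤ α → α-cutoff, skip 1
E [α=-∞,β=12]: v=10
I [α=-∞,β=10]: v=3
J [α=3,β=10]: v=8
K [α=8,β=10]: v=6 after child 1 ≤ α → α-cutoff, skip 1
H [α=-∞,β=10]: v=8
Root [α=-∞,β=+∞]: v=8
Leaves evaluated: 16 of 18.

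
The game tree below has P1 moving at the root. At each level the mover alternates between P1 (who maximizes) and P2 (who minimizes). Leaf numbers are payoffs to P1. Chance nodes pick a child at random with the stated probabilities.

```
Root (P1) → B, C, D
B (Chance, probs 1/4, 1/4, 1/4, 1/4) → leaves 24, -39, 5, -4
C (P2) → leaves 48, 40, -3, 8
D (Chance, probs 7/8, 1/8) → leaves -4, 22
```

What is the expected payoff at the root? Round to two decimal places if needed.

-0.75

B (Chance): 1/4·24 + 1/4·-39 + 1/4·5 + 1/4·-4 = -3.5
C (P2): min(48, 40, -3, 8) = -3
D (Chance): 7/8·-4 + 1/8·22 = -0.75
Root (P1): max(-3.5, -3, -0.75) = -0.75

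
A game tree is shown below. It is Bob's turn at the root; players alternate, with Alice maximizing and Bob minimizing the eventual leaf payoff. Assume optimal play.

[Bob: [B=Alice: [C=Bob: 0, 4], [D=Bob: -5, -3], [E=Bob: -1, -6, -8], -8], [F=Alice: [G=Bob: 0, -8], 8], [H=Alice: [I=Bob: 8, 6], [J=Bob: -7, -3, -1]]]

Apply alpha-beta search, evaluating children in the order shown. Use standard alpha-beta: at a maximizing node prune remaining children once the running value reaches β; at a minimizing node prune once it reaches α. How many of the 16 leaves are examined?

10

C [α=-∞,β=+∞]: v=0
D [α=0,β=+∞]: v=-5 after child 1 ≤ α → α-cutoff, skip 1
E [α=0,β=+∞]: v=-1 after child 1 ≤ α → α-cutoff, skip 2
B [α=-∞,β=+∞]: v=0
G [α=-∞,β=0]: v=-8
F [α=-∞,β=0]: v=8
I [α=-∞,β=0]: v=6
H [α=-∞,β=0]: v=6 after child 1 ≥ β → β-cutoff, skip 1
Root [α=-∞,β=+∞]: v=0
Leaves evaluated: 10 of 16.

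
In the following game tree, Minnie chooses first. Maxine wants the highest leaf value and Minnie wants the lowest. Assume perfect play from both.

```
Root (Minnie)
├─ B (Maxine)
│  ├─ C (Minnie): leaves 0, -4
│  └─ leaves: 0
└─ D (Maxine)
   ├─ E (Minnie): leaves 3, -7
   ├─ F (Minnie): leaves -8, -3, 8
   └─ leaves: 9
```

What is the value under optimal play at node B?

C: min(0, -4) = -4
B: max(-4, 0) = 0

0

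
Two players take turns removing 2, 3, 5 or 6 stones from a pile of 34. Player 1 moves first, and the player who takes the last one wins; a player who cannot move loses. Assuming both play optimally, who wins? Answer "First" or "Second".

Positions where the player to move wins (W) vs loses (L):
i:   0  1  2  3  4  5  6  7  8  9 10 11 12 13 14 15 16 17 18 19 20 21 22 23 24 25 26 27 28 29 30 31 32 33 34
     L  L  W  W  W  W  W  W  L  L  W  W  W  W  W  W  L  L  W  W  W  W  W  W  L  L  W  W  W  W  W  W  L  L  W
Position 34 is W, so the first player wins.

First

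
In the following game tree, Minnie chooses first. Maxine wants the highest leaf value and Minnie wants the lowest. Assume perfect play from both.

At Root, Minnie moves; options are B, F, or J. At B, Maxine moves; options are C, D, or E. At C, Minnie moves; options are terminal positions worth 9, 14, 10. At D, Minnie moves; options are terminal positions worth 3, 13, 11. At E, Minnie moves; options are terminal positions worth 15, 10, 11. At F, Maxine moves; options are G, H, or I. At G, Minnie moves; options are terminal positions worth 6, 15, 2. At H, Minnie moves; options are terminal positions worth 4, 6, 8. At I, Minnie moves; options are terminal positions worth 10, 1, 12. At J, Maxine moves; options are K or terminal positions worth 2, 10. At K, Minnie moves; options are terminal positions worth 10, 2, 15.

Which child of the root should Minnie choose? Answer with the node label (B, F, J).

F

C (Minnie): min(9, 14, 10) = 9
D (Minnie): min(3, 13, 11) = 3
E (Minnie): min(15, 10, 11) = 10
B (Maxine): max(9, 3, 10) = 10
G (Minnie): min(6, 15, 2) = 2
H (Minnie): min(4, 6, 8) = 4
I (Minnie): min(10, 1, 12) = 1
F (Maxine): max(2, 4, 1) = 4
K (Minnie): min(10, 2, 15) = 2
J (Maxine): max(2, 2, 10) = 10
Root (Minnie): min(10, 4, 10) = 4
Minnie picks the child with the lowest value: F (value 4).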